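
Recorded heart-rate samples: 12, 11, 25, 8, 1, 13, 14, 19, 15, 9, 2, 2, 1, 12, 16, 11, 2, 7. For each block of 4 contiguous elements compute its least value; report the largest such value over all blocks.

13

[12, 11, 25, 8] → min 8
[11, 25, 8, 1] → min 1
[25, 8, 1, 13] → min 1
[8, 1, 13, 14] → min 1
[1, 13, 14, 19] → min 1
[13, 14, 19, 15] → min 13
[14, 19, 15, 9] → min 9
[19, 15, 9, 2] → min 2
[15, 9, 2, 2] → min 2
[9, 2, 2, 1] → min 1
[2, 2, 1, 12] → min 1
[2, 1, 12, 16] → min 1
[1, 12, 16, 11] → min 1
[12, 16, 11, 2] → min 2
[16, 11, 2, 7] → min 2
Largest of these is 13.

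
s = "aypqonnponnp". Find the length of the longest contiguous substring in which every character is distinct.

6

add a: [a] len 1
add y: [a, y] len 2
add p: [a, y, p] len 3
add q: [a, y, p, q] len 4
add o: [a, y, p, q, o] len 5
add n: [a, y, p, q, o, n] len 6
add n (repeat n, move left end past it): [n] len 1
add p: [n, p] len 2
add o: [n, p, o] len 3
add n (repeat n, move left end past it): [p, o, n] len 3
add n (repeat n, move left end past it): [n] len 1
add p: [n, p] len 2
Longest all-distinct length: 6.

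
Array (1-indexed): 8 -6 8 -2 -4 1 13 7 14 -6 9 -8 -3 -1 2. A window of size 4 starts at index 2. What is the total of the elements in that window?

-4

Elements at indices 2..5: -6, 8, -2, -4
sum(-6, 8, -2, -4) = -4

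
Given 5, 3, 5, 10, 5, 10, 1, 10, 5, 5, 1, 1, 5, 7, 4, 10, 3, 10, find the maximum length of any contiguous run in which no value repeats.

add 5: [5] len 1
add 3: [5, 3] len 2
add 5 (repeat 5, move left end past it): [3, 5] len 2
add 10: [3, 5, 10] len 3
add 5 (repeat 5, move left end past it): [10, 5] len 2
add 10 (repeat 10, move left end past it): [5, 10] len 2
add 1: [5, 10, 1] len 3
add 10 (repeat 10, move left end past it): [1, 10] len 2
add 5: [1, 10, 5] len 3
add 5 (repeat 5, move left end past it): [5] len 1
add 1: [5, 1] len 2
add 1 (repeat 1, move left end past it): [1] len 1
add 5: [1, 5] len 2
add 7: [1, 5, 7] len 3
add 4: [1, 5, 7, 4] len 4
add 10: [1, 5, 7, 4, 10] len 5
add 3: [1, 5, 7, 4, 10, 3] len 6
add 10 (repeat 10, move left end past it): [3, 10] len 2
Longest all-distinct length: 6.

6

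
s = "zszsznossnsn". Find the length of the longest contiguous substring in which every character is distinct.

4

add z: [z] len 1
add s: [z, s] len 2
add z (repeat z, move left end past it): [s, z] len 2
add s (repeat s, move left end past it): [z, s] len 2
add z (repeat z, move left end past it): [s, z] len 2
add n: [s, z, n] len 3
add o: [s, z, n, o] len 4
add s (repeat s, move left end past it): [z, n, o, s] len 4
add s (repeat s, move left end past it): [s] len 1
add n: [s, n] len 2
add s (repeat s, move left end past it): [n, s] len 2
add n (repeat n, move left end past it): [s, n] len 2
Longest all-distinct length: 4.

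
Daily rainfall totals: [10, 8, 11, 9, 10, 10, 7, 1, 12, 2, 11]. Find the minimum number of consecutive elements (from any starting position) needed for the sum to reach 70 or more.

9

Extend right; whenever the sum reaches 70, record the length and shrink from the left:
add 10: running sum 10 < 70
add 8: running sum 18 < 70
add 11: running sum 29 < 70
add 9: running sum 38 < 70
add 10: running sum 48 < 70
add 10: running sum 58 < 70
add 7: running sum 65 < 70
add 1: running sum 66 < 70
end 8: [10, 8, 11, 9, 10, 10, 7, 1, 12] sum 78, len 9
end 9: [8, 11, 9, 10, 10, 7, 1, 12, 2] sum 70, len 9
end 10: [11, 9, 10, 10, 7, 1, 12, 2, 11] sum 73, len 9
Shortest qualifying length: 9.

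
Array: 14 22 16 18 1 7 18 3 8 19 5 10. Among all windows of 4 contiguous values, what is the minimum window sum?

Window sums for each of the 9 positions:
[14, 22, 16, 18] → sum 70
[22, 16, 18, 1] → sum 57
[16, 18, 1, 7] → sum 42
[18, 1, 7, 18] → sum 44
[1, 7, 18, 3] → sum 29
[7, 18, 3, 8] → sum 36
[18, 3, 8, 19] → sum 48
[3, 8, 19, 5] → sum 35
[8, 19, 5, 10] → sum 42
Minimum of these is 29.

29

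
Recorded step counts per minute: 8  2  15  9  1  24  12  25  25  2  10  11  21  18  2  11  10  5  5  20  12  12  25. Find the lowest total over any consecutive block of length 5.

33

(8, 2, 15, 9, 1) → sum 35
(2, 15, 9, 1, 24) → sum 51
(15, 9, 1, 24, 12) → sum 61
(9, 1, 24, 12, 25) → sum 71
(1, 24, 12, 25, 25) → sum 87
(24, 12, 25, 25, 2) → sum 88
(12, 25, 25, 2, 10) → sum 74
(25, 25, 2, 10, 11) → sum 73
(25, 2, 10, 11, 21) → sum 69
(2, 10, 11, 21, 18) → sum 62
(10, 11, 21, 18, 2) → sum 62
(11, 21, 18, 2, 11) → sum 63
(21, 18, 2, 11, 10) → sum 62
(18, 2, 11, 10, 5) → sum 46
(2, 11, 10, 5, 5) → sum 33
(11, 10, 5, 5, 20) → sum 51
(10, 5, 5, 20, 12) → sum 52
(5, 5, 20, 12, 12) → sum 54
(5, 20, 12, 12, 25) → sum 74
Lowest of these is 33.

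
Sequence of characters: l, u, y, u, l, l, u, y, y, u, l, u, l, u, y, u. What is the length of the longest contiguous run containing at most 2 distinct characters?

add l: window [l] (1 distinct), len 1
add u: window [l, u] (2 distinct), len 2
add y: window [u, y] (2 distinct), len 2
add u: window [u, y, u] (2 distinct), len 3
add l: window [u, l] (2 distinct), len 2
add l: window [u, l, l] (2 distinct), len 3
add u: window [u, l, l, u] (2 distinct), len 4
add y: window [u, y] (2 distinct), len 2
add y: window [u, y, y] (2 distinct), len 3
add u: window [u, y, y, u] (2 distinct), len 4
add l: window [u, l] (2 distinct), len 2
add u: window [u, l, u] (2 distinct), len 3
add l: window [u, l, u, l] (2 distinct), len 4
add u: window [u, l, u, l, u] (2 distinct), len 5
add y: window [u, y] (2 distinct), len 2
add u: window [u, y, u] (2 distinct), len 3
Longest length with ≤2 distinct: 5.

5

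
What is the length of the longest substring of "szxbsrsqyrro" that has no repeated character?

add s: [s] len 1
add z: [s, z] len 2
add x: [s, z, x] len 3
add b: [s, z, x, b] len 4
add s (repeat s, move left end past it): [z, x, b, s] len 4
add r: [z, x, b, s, r] len 5
add s (repeat s, move left end past it): [r, s] len 2
add q: [r, s, q] len 3
add y: [r, s, q, y] len 4
add r (repeat r, move left end past it): [s, q, y, r] len 4
add r (repeat r, move left end past it): [r] len 1
add o: [r, o] len 2
Longest all-distinct length: 5.

5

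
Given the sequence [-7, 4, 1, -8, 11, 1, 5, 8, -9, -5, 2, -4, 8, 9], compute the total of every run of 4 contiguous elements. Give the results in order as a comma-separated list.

-10, 8, 5, 9, 25, 5, -1, -4, -16, 1, 15

(-7, 4, 1, -8) → sum -10
(4, 1, -8, 11) → sum 8
(1, -8, 11, 1) → sum 5
(-8, 11, 1, 5) → sum 9
(11, 1, 5, 8) → sum 25
(1, 5, 8, -9) → sum 5
(5, 8, -9, -5) → sum -1
(8, -9, -5, 2) → sum -4
(-9, -5, 2, -4) → sum -16
(-5, 2, -4, 8) → sum 1
(2, -4, 8, 9) → sum 15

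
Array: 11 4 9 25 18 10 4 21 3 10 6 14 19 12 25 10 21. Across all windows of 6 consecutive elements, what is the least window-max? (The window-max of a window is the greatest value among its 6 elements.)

19

Window maxs for each of the 12 positions:
[11, 4, 9, 25, 18, 10] → max 25
[4, 9, 25, 18, 10, 4] → max 25
[9, 25, 18, 10, 4, 21] → max 25
[25, 18, 10, 4, 21, 3] → max 25
[18, 10, 4, 21, 3, 10] → max 21
[10, 4, 21, 3, 10, 6] → max 21
[4, 21, 3, 10, 6, 14] → max 21
[21, 3, 10, 6, 14, 19] → max 21
[3, 10, 6, 14, 19, 12] → max 19
[10, 6, 14, 19, 12, 25] → max 25
[6, 14, 19, 12, 25, 10] → max 25
[14, 19, 12, 25, 10, 21] → max 25
Least of these is 19.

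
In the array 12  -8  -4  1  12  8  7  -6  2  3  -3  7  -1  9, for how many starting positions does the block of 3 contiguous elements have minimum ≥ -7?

10

(12, -8, -4) → min -8
(-8, -4, 1) → min -8
(-4, 1, 12) → min -4  ≥ -7 ✓
(1, 12, 8) → min 1  ≥ -7 ✓
(12, 8, 7) → min 7  ≥ -7 ✓
(8, 7, -6) → min -6  ≥ -7 ✓
(7, -6, 2) → min -6  ≥ -7 ✓
(-6, 2, 3) → min -6  ≥ -7 ✓
(2, 3, -3) → min -3  ≥ -7 ✓
(3, -3, 7) → min -3  ≥ -7 ✓
(-3, 7, -1) → min -3  ≥ -7 ✓
(7, -1, 9) → min -1  ≥ -7 ✓
10 windows satisfy the condition.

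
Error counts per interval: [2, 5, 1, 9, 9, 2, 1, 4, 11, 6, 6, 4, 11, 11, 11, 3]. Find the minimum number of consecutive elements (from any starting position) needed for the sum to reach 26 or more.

Extend right; whenever the sum reaches 26, record the length and shrink from the left:
add 2: running sum 2 < 26
add 5: running sum 7 < 26
add 1: running sum 8 < 26
add 9: running sum 17 < 26
add 9: shortest ending here [2, 5, 1, 9, 9] sum 26, len 5
add 2: shortest ending here [5, 1, 9, 9, 2] sum 26, len 5
add 1: shortest ending here [5, 1, 9, 9, 2, 1] sum 27, len 6
add 4: shortest ending here [1, 9, 9, 2, 1, 4] sum 26, len 6
add 11: shortest ending here [9, 2, 1, 4, 11] sum 27, len 5
add 6: shortest ending here [9, 2, 1, 4, 11, 6] sum 33, len 6
add 6: shortest ending here [4, 11, 6, 6] sum 27, len 4
add 4: shortest ending here [11, 6, 6, 4] sum 27, len 4
add 11: shortest ending here [6, 6, 4, 11] sum 27, len 4
add 11: shortest ending here [4, 11, 11] sum 26, len 3
add 11: shortest ending here [11, 11, 11] sum 33, len 3
add 3: shortest ending here [11, 11, 11, 3] sum 36, len 4
Shortest qualifying length: 3.

3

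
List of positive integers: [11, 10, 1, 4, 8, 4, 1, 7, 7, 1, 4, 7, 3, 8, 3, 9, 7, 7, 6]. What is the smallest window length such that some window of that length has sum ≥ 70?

Extend right; whenever the sum reaches 70, record the length and shrink from the left:
add 11: running sum 11 < 70
add 10: running sum 21 < 70
add 1: running sum 22 < 70
add 4: running sum 26 < 70
add 8: running sum 34 < 70
add 4: running sum 38 < 70
add 1: running sum 39 < 70
add 7: running sum 46 < 70
add 7: running sum 53 < 70
add 1: running sum 54 < 70
add 4: running sum 58 < 70
add 7: running sum 65 < 70
add 3: running sum 68 < 70
add 8: shortest ending here [11, 10, 1, 4, 8, 4, 1, 7, 7, 1, 4, 7, 3, 8] sum 76, len 14
add 3: shortest ending here [11, 10, 1, 4, 8, 4, 1, 7, 7, 1, 4, 7, 3, 8, 3] sum 79, len 15
add 9: shortest ending here [10, 1, 4, 8, 4, 1, 7, 7, 1, 4, 7, 3, 8, 3, 9] sum 77, len 15
add 7: shortest ending here [4, 8, 4, 1, 7, 7, 1, 4, 7, 3, 8, 3, 9, 7] sum 73, len 14
add 7: shortest ending here [8, 4, 1, 7, 7, 1, 4, 7, 3, 8, 3, 9, 7, 7] sum 76, len 14
add 6: shortest ending here [1, 7, 7, 1, 4, 7, 3, 8, 3, 9, 7, 7, 6] sum 70, len 13
Shortest qualifying length: 13.

13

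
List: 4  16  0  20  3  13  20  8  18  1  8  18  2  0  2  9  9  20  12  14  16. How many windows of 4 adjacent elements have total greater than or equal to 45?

(4, 16, 0, 20) → sum 40
(16, 0, 20, 3) → sum 39
(0, 20, 3, 13) → sum 36
(20, 3, 13, 20) → sum 56  ≥ 45 ✓
(3, 13, 20, 8) → sum 44
(13, 20, 8, 18) → sum 59  ≥ 45 ✓
(20, 8, 18, 1) → sum 47  ≥ 45 ✓
(8, 18, 1, 8) → sum 35
(18, 1, 8, 18) → sum 45  ≥ 45 ✓
(1, 8, 18, 2) → sum 29
(8, 18, 2, 0) → sum 28
(18, 2, 0, 2) → sum 22
(2, 0, 2, 9) → sum 13
(0, 2, 9, 9) → sum 20
(2, 9, 9, 20) → sum 40
(9, 9, 20, 12) → sum 50  ≥ 45 ✓
(9, 20, 12, 14) → sum 55  ≥ 45 ✓
(20, 12, 14, 16) → sum 62  ≥ 45 ✓
7 windows satisfy the condition.

7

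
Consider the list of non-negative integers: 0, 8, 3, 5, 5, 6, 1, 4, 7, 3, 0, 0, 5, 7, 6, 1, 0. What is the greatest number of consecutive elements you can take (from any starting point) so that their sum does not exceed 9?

4

→ 0: sum 0, len 1
→ 8: sum 8, len 2
→ 3 (dropped 0, 8): sum 3, len 1
→ 5: sum 8, len 2
→ 5 (dropped 3, 5): sum 5, len 1
→ 6 (dropped 5): sum 6, len 1
→ 1: sum 7, len 2
→ 4 (dropped 6): sum 5, len 2
→ 7 (dropped 1, 4): sum 7, len 1
→ 3 (dropped 7): sum 3, len 1
→ 0: sum 3, len 2
→ 0: sum 3, len 3
→ 5: sum 8, len 4
→ 7 (dropped 3, 0, 0, 5): sum 7, len 1
→ 6 (dropped 7): sum 6, len 1
→ 1: sum 7, len 2
→ 0: sum 7, len 3
Longest length seen: 4.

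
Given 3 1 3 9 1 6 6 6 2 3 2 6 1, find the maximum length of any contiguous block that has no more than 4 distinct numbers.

9

[3] 1 distinct, len 1
[3, 1] 2 distinct, len 2
[3, 1, 3] 2 distinct, len 3
[3, 1, 3, 9] 3 distinct, len 4
[3, 1, 3, 9, 1] 3 distinct, len 5
[3, 1, 3, 9, 1, 6] 4 distinct, len 6
[3, 1, 3, 9, 1, 6, 6] 4 distinct, len 7
[3, 1, 3, 9, 1, 6, 6, 6] 4 distinct, len 8
[9, 1, 6, 6, 6, 2] 4 distinct, len 6
[1, 6, 6, 6, 2, 3] 4 distinct, len 6
[1, 6, 6, 6, 2, 3, 2] 4 distinct, len 7
[1, 6, 6, 6, 2, 3, 2, 6] 4 distinct, len 8
[1, 6, 6, 6, 2, 3, 2, 6, 1] 4 distinct, len 9
Longest length with ≤4 distinct: 9.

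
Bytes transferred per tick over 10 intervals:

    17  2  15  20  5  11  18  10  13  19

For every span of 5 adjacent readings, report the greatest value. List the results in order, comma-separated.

(17, 2, 15, 20, 5) → max 20
(2, 15, 20, 5, 11) → max 20
(15, 20, 5, 11, 18) → max 20
(20, 5, 11, 18, 10) → max 20
(5, 11, 18, 10, 13) → max 18
(11, 18, 10, 13, 19) → max 19

20, 20, 20, 20, 18, 19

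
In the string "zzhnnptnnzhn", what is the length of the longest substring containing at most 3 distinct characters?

6

add z: window [z] (1 distinct), len 1
add z: window [z, z] (1 distinct), len 2
add h: window [z, z, h] (2 distinct), len 3
add n: window [z, z, h, n] (3 distinct), len 4
add n: window [z, z, h, n, n] (3 distinct), len 5
add p: window [h, n, n, p] (3 distinct), len 4
add t: window [n, n, p, t] (3 distinct), len 4
add n: window [n, n, p, t, n] (3 distinct), len 5
add n: window [n, n, p, t, n, n] (3 distinct), len 6
add z: window [t, n, n, z] (3 distinct), len 4
add h: window [n, n, z, h] (3 distinct), len 4
add n: window [n, n, z, h, n] (3 distinct), len 5
Longest length with ≤3 distinct: 6.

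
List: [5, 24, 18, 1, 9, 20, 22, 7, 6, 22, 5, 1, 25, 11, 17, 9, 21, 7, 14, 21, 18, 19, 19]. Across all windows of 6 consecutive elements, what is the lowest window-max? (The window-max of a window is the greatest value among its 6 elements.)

21

[5, 24, 18, 1, 9, 20] → max 24
[24, 18, 1, 9, 20, 22] → max 24
[18, 1, 9, 20, 22, 7] → max 22
[1, 9, 20, 22, 7, 6] → max 22
[9, 20, 22, 7, 6, 22] → max 22
[20, 22, 7, 6, 22, 5] → max 22
[22, 7, 6, 22, 5, 1] → max 22
[7, 6, 22, 5, 1, 25] → max 25
[6, 22, 5, 1, 25, 11] → max 25
[22, 5, 1, 25, 11, 17] → max 25
[5, 1, 25, 11, 17, 9] → max 25
[1, 25, 11, 17, 9, 21] → max 25
[25, 11, 17, 9, 21, 7] → max 25
[11, 17, 9, 21, 7, 14] → max 21
[17, 9, 21, 7, 14, 21] → max 21
[9, 21, 7, 14, 21, 18] → max 21
[21, 7, 14, 21, 18, 19] → max 21
[7, 14, 21, 18, 19, 19] → max 21
Lowest of these is 21.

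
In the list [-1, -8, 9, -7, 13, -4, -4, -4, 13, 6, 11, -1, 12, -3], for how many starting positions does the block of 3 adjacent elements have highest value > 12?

(-1, -8, 9) → max 9
(-8, 9, -7) → max 9
(9, -7, 13) → max 13  > 12 ✓
(-7, 13, -4) → max 13  > 12 ✓
(13, -4, -4) → max 13  > 12 ✓
(-4, -4, -4) → max -4
(-4, -4, 13) → max 13  > 12 ✓
(-4, 13, 6) → max 13  > 12 ✓
(13, 6, 11) → max 13  > 12 ✓
(6, 11, -1) → max 11
(11, -1, 12) → max 12
(-1, 12, -3) → max 12
6 windows satisfy the condition.

6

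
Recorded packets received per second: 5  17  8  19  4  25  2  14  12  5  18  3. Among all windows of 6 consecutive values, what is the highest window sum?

[5, 17, 8, 19, 4, 25] → sum 78
[17, 8, 19, 4, 25, 2] → sum 75
[8, 19, 4, 25, 2, 14] → sum 72
[19, 4, 25, 2, 14, 12] → sum 76
[4, 25, 2, 14, 12, 5] → sum 62
[25, 2, 14, 12, 5, 18] → sum 76
[2, 14, 12, 5, 18, 3] → sum 54
Highest of these is 78.

78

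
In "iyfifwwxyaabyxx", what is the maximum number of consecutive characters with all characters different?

[i] len 1
[i, y] len 2
[i, y, f] len 3
[y, f, i] len 3
[i, f] len 2
[i, f, w] len 3
[w] len 1
[w, x] len 2
[w, x, y] len 3
[w, x, y, a] len 4
[a] len 1
[a, b] len 2
[a, b, y] len 3
[a, b, y, x] len 4
[x] len 1
Longest all-distinct length: 4.

4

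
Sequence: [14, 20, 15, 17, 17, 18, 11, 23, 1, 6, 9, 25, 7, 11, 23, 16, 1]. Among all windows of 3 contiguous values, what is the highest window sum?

52

(14, 20, 15) → sum 49
(20, 15, 17) → sum 52
(15, 17, 17) → sum 49
(17, 17, 18) → sum 52
(17, 18, 11) → sum 46
(18, 11, 23) → sum 52
(11, 23, 1) → sum 35
(23, 1, 6) → sum 30
(1, 6, 9) → sum 16
(6, 9, 25) → sum 40
(9, 25, 7) → sum 41
(25, 7, 11) → sum 43
(7, 11, 23) → sum 41
(11, 23, 16) → sum 50
(23, 16, 1) → sum 40
Highest of these is 52.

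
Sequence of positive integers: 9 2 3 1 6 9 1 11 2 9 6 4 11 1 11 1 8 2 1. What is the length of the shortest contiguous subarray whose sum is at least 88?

Extend right; whenever the sum reaches 88, record the length and shrink from the left:
add 9: running sum 9 < 88
add 2: running sum 11 < 88
add 3: running sum 14 < 88
add 1: running sum 15 < 88
add 6: running sum 21 < 88
add 9: running sum 30 < 88
add 1: running sum 31 < 88
add 11: running sum 42 < 88
add 2: running sum 44 < 88
add 9: running sum 53 < 88
add 6: running sum 59 < 88
add 4: running sum 63 < 88
add 11: running sum 74 < 88
add 1: running sum 75 < 88
add 11: running sum 86 < 88
add 1: running sum 87 < 88
add 8: shortest ending here [9, 2, 3, 1, 6, 9, 1, 11, 2, 9, 6, 4, 11, 1, 11, 1, 8] sum 95, len 17
add 2: shortest ending here [2, 3, 1, 6, 9, 1, 11, 2, 9, 6, 4, 11, 1, 11, 1, 8, 2] sum 88, len 17
add 1: shortest ending here [2, 3, 1, 6, 9, 1, 11, 2, 9, 6, 4, 11, 1, 11, 1, 8, 2, 1] sum 89, len 18
Shortest qualifying length: 17.

17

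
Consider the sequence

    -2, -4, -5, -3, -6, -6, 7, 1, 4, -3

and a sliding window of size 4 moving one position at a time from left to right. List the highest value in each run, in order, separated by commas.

-2, -3, -3, 7, 7, 7, 7

Sliding a size-4 window across the 10 values:
[-2, -4, -5, -3] → max -2
[-4, -5, -3, -6] → max -3
[-5, -3, -6, -6] → max -3
[-3, -6, -6, 7] → max 7
[-6, -6, 7, 1] → max 7
[-6, 7, 1, 4] → max 7
[7, 1, 4, -3] → max 7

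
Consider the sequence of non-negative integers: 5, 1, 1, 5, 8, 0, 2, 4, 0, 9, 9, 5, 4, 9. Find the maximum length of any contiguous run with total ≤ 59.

13

add 5: [5] sum 5, len 1
add 1: [5, 1] sum 6, len 2
add 1: [5, 1, 1] sum 7, len 3
add 5: [5, 1, 1, 5] sum 12, len 4
add 8: [5, 1, 1, 5, 8] sum 20, len 5
add 0: [5, 1, 1, 5, 8, 0] sum 20, len 6
add 2: [5, 1, 1, 5, 8, 0, 2] sum 22, len 7
add 4: [5, 1, 1, 5, 8, 0, 2, 4] sum 26, len 8
add 0: [5, 1, 1, 5, 8, 0, 2, 4, 0] sum 26, len 9
add 9: [5, 1, 1, 5, 8, 0, 2, 4, 0, 9] sum 35, len 10
add 9: [5, 1, 1, 5, 8, 0, 2, 4, 0, 9, 9] sum 44, len 11
add 5: [5, 1, 1, 5, 8, 0, 2, 4, 0, 9, 9, 5] sum 49, len 12
add 4: [5, 1, 1, 5, 8, 0, 2, 4, 0, 9, 9, 5, 4] sum 53, len 13
add 9: [1, 1, 5, 8, 0, 2, 4, 0, 9, 9, 5, 4, 9] sum 57, len 13
Longest length seen: 13.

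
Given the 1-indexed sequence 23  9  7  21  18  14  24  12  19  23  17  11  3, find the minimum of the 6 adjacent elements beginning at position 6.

12

Elements at indices 6..11: 14, 24, 12, 19, 23, 17
min(14, 24, 12, 19, 23, 17) = 12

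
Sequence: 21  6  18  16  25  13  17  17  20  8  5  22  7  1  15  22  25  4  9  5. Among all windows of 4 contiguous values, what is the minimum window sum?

21 6 18 16 → sum 61
6 18 16 25 → sum 65
18 16 25 13 → sum 72
16 25 13 17 → sum 71
25 13 17 17 → sum 72
13 17 17 20 → sum 67
17 17 20 8 → sum 62
17 20 8 5 → sum 50
20 8 5 22 → sum 55
8 5 22 7 → sum 42
5 22 7 1 → sum 35
22 7 1 15 → sum 45
7 1 15 22 → sum 45
1 15 22 25 → sum 63
15 22 25 4 → sum 66
22 25 4 9 → sum 60
25 4 9 5 → sum 43
Minimum of these is 35.

35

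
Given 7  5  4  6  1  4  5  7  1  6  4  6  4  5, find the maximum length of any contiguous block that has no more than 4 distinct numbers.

6

add 7: window [7] (1 distinct), len 1
add 5: window [7, 5] (2 distinct), len 2
add 4: window [7, 5, 4] (3 distinct), len 3
add 6: window [7, 5, 4, 6] (4 distinct), len 4
add 1: window [5, 4, 6, 1] (4 distinct), len 4
add 4: window [5, 4, 6, 1, 4] (4 distinct), len 5
add 5: window [5, 4, 6, 1, 4, 5] (4 distinct), len 6
add 7: window [1, 4, 5, 7] (4 distinct), len 4
add 1: window [1, 4, 5, 7, 1] (4 distinct), len 5
add 6: window [5, 7, 1, 6] (4 distinct), len 4
add 4: window [7, 1, 6, 4] (4 distinct), len 4
add 6: window [7, 1, 6, 4, 6] (4 distinct), len 5
add 4: window [7, 1, 6, 4, 6, 4] (4 distinct), len 6
add 5: window [1, 6, 4, 6, 4, 5] (4 distinct), len 6
Longest length with ≤4 distinct: 6.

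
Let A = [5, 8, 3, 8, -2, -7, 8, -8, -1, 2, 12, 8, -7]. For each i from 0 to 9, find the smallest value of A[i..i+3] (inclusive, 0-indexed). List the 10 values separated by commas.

3, -2, -7, -7, -8, -8, -8, -8, -1, -7

Sliding a size-4 window across the 13 values:
(5, 8, 3, 8) → min 3
(8, 3, 8, -2) → min -2
(3, 8, -2, -7) → min -7
(8, -2, -7, 8) → min -7
(-2, -7, 8, -8) → min -8
(-7, 8, -8, -1) → min -8
(8, -8, -1, 2) → min -8
(-8, -1, 2, 12) → min -8
(-1, 2, 12, 8) → min -1
(2, 12, 8, -7) → min -7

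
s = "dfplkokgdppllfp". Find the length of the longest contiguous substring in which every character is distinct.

6

add d: [d] len 1
add f: [d, f] len 2
add p: [d, f, p] len 3
add l: [d, f, p, l] len 4
add k: [d, f, p, l, k] len 5
add o: [d, f, p, l, k, o] len 6
add k (repeat k, move left end past it): [o, k] len 2
add g: [o, k, g] len 3
add d: [o, k, g, d] len 4
add p: [o, k, g, d, p] len 5
add p (repeat p, move left end past it): [p] len 1
add l: [p, l] len 2
add l (repeat l, move left end past it): [l] len 1
add f: [l, f] len 2
add p: [l, f, p] len 3
Longest all-distinct length: 6.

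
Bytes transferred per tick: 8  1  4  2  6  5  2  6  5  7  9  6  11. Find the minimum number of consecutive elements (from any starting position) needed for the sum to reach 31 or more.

4

add 8: running sum 8 < 31
add 1: running sum 9 < 31
add 4: running sum 13 < 31
add 2: running sum 15 < 31
add 6: running sum 21 < 31
add 5: running sum 26 < 31
add 2: running sum 28 < 31
end 7: [8, 1, 4, 2, 6, 5, 2, 6] sum 34, len 8
end 8: [1, 4, 2, 6, 5, 2, 6, 5] sum 31, len 8
end 9: [6, 5, 2, 6, 5, 7] sum 31, len 6
end 10: [5, 2, 6, 5, 7, 9] sum 34, len 6
end 11: [6, 5, 7, 9, 6] sum 33, len 5
end 12: [7, 9, 6, 11] sum 33, len 4
Shortest qualifying length: 4.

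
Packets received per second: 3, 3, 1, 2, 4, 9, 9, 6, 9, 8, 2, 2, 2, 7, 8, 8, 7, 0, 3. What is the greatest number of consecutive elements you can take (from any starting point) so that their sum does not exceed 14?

5

Extend to the right; shrink from the left whenever the sum exceeds 14:
→ 3: sum 3, len 1
→ 3: sum 6, len 2
→ 1: sum 7, len 3
→ 2: sum 9, len 4
→ 4: sum 13, len 5
→ 9 (dropped 3, 3, 1, 2): sum 13, len 2
→ 9 (dropped 4, 9): sum 9, len 1
→ 6 (dropped 9): sum 6, len 1
→ 9 (dropped 6): sum 9, len 1
→ 8 (dropped 9): sum 8, len 1
→ 2: sum 10, len 2
→ 2: sum 12, len 3
→ 2: sum 14, len 4
→ 7 (dropped 8): sum 13, len 4
→ 8 (dropped 2, 2, 2, 7): sum 8, len 1
→ 8 (dropped 8): sum 8, len 1
→ 7 (dropped 8): sum 7, len 1
→ 0: sum 7, len 2
→ 3: sum 10, len 3
Longest length seen: 5.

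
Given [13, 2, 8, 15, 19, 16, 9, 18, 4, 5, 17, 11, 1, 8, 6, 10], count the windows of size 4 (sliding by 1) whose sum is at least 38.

(13, 2, 8, 15) → sum 38  ≥ 38 ✓
(2, 8, 15, 19) → sum 44  ≥ 38 ✓
(8, 15, 19, 16) → sum 58  ≥ 38 ✓
(15, 19, 16, 9) → sum 59  ≥ 38 ✓
(19, 16, 9, 18) → sum 62  ≥ 38 ✓
(16, 9, 18, 4) → sum 47  ≥ 38 ✓
(9, 18, 4, 5) → sum 36
(18, 4, 5, 17) → sum 44  ≥ 38 ✓
(4, 5, 17, 11) → sum 37
(5, 17, 11, 1) → sum 34
(17, 11, 1, 8) → sum 37
(11, 1, 8, 6) → sum 26
(1, 8, 6, 10) → sum 25
7 windows satisfy the condition.

7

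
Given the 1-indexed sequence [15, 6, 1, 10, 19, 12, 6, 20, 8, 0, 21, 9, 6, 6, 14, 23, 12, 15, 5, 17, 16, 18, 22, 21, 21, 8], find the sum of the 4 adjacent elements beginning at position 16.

55

Elements at indices 16..19: 23, 12, 15, 5
sum(23, 12, 15, 5) = 55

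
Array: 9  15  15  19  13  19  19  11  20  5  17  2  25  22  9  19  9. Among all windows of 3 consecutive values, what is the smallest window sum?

[9, 15, 15] → sum 39
[15, 15, 19] → sum 49
[15, 19, 13] → sum 47
[19, 13, 19] → sum 51
[13, 19, 19] → sum 51
[19, 19, 11] → sum 49
[19, 11, 20] → sum 50
[11, 20, 5] → sum 36
[20, 5, 17] → sum 42
[5, 17, 2] → sum 24
[17, 2, 25] → sum 44
[2, 25, 22] → sum 49
[25, 22, 9] → sum 56
[22, 9, 19] → sum 50
[9, 19, 9] → sum 37
Smallest of these is 24.

24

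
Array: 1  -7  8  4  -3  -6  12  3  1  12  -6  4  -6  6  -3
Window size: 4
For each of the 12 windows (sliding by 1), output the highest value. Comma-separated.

Sliding a size-4 window across the 15 values:
(1, -7, 8, 4) → max 8
(-7, 8, 4, -3) → max 8
(8, 4, -3, -6) → max 8
(4, -3, -6, 12) → max 12
(-3, -6, 12, 3) → max 12
(-6, 12, 3, 1) → max 12
(12, 3, 1, 12) → max 12
(3, 1, 12, -6) → max 12
(1, 12, -6, 4) → max 12
(12, -6, 4, -6) → max 12
(-6, 4, -6, 6) → max 6
(4, -6, 6, -3) → max 6

8, 8, 8, 12, 12, 12, 12, 12, 12, 12, 6, 6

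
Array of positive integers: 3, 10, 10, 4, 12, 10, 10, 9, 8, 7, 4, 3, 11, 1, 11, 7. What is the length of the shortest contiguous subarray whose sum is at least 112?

15

Extend right; whenever the sum reaches 112, record the length and shrink from the left:
add 3: running sum 3 < 112
add 10: running sum 13 < 112
add 10: running sum 23 < 112
add 4: running sum 27 < 112
add 12: running sum 39 < 112
add 10: running sum 49 < 112
add 10: running sum 59 < 112
add 9: running sum 68 < 112
add 8: running sum 76 < 112
add 7: running sum 83 < 112
add 4: running sum 87 < 112
add 3: running sum 90 < 112
add 11: running sum 101 < 112
add 1: running sum 102 < 112
end 14: [3, 10, 10, 4, 12, 10, 10, 9, 8, 7, 4, 3, 11, 1, 11] sum 113, len 15
end 15: [10, 10, 4, 12, 10, 10, 9, 8, 7, 4, 3, 11, 1, 11, 7] sum 117, len 15
Shortest qualifying length: 15.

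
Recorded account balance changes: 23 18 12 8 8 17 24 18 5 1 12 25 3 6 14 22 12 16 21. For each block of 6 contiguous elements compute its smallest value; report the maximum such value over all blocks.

8

(23, 18, 12, 8, 8, 17) → min 8
(18, 12, 8, 8, 17, 24) → min 8
(12, 8, 8, 17, 24, 18) → min 8
(8, 8, 17, 24, 18, 5) → min 5
(8, 17, 24, 18, 5, 1) → min 1
(17, 24, 18, 5, 1, 12) → min 1
(24, 18, 5, 1, 12, 25) → min 1
(18, 5, 1, 12, 25, 3) → min 1
(5, 1, 12, 25, 3, 6) → min 1
(1, 12, 25, 3, 6, 14) → min 1
(12, 25, 3, 6, 14, 22) → min 3
(25, 3, 6, 14, 22, 12) → min 3
(3, 6, 14, 22, 12, 16) → min 3
(6, 14, 22, 12, 16, 21) → min 6
Maximum of these is 8.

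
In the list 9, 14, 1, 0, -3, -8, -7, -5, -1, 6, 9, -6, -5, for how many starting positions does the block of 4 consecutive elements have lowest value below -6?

[9, 14, 1, 0] → min 0
[14, 1, 0, -3] → min -3
[1, 0, -3, -8] → min -8  < -6 ✓
[0, -3, -8, -7] → min -8  < -6 ✓
[-3, -8, -7, -5] → min -8  < -6 ✓
[-8, -7, -5, -1] → min -8  < -6 ✓
[-7, -5, -1, 6] → min -7  < -6 ✓
[-5, -1, 6, 9] → min -5
[-1, 6, 9, -6] → min -6
[6, 9, -6, -5] → min -6
5 windows satisfy the condition.

5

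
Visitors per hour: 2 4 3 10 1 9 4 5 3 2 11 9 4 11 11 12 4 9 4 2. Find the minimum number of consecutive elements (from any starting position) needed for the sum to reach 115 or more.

18

add 2: running sum 2 < 115
add 4: running sum 6 < 115
add 3: running sum 9 < 115
add 10: running sum 19 < 115
add 1: running sum 20 < 115
add 9: running sum 29 < 115
add 4: running sum 33 < 115
add 5: running sum 38 < 115
add 3: running sum 41 < 115
add 2: running sum 43 < 115
add 11: running sum 54 < 115
add 9: running sum 63 < 115
add 4: running sum 67 < 115
add 11: running sum 78 < 115
add 11: running sum 89 < 115
add 12: running sum 101 < 115
add 4: running sum 105 < 115
add 9: running sum 114 < 115
end 18: [4, 3, 10, 1, 9, 4, 5, 3, 2, 11, 9, 4, 11, 11, 12, 4, 9, 4] sum 116, len 18
end 19: [4, 3, 10, 1, 9, 4, 5, 3, 2, 11, 9, 4, 11, 11, 12, 4, 9, 4, 2] sum 118, len 19
Shortest qualifying length: 18.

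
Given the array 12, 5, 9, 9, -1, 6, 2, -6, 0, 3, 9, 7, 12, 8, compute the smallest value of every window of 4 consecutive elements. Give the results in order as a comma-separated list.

5, -1, -1, -1, -6, -6, -6, -6, 0, 3, 7

12 5 9 9 → min 5
5 9 9 -1 → min -1
9 9 -1 6 → min -1
9 -1 6 2 → min -1
-1 6 2 -6 → min -6
6 2 -6 0 → min -6
2 -6 0 3 → min -6
-6 0 3 9 → min -6
0 3 9 7 → min 0
3 9 7 12 → min 3
9 7 12 8 → min 7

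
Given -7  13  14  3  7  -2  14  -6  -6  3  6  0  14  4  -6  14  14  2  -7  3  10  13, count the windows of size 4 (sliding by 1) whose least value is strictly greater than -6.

(-7, 13, 14, 3) → min -7
(13, 14, 3, 7) → min 3  > -6 ✓
(14, 3, 7, -2) → min -2  > -6 ✓
(3, 7, -2, 14) → min -2  > -6 ✓
(7, -2, 14, -6) → min -6
(-2, 14, -6, -6) → min -6
(14, -6, -6, 3) → min -6
(-6, -6, 3, 6) → min -6
(-6, 3, 6, 0) → min -6
(3, 6, 0, 14) → min 0  > -6 ✓
(6, 0, 14, 4) → min 0  > -6 ✓
(0, 14, 4, -6) → min -6
(14, 4, -6, 14) → min -6
(4, -6, 14, 14) → min -6
(-6, 14, 14, 2) → min -6
(14, 14, 2, -7) → min -7
(14, 2, -7, 3) → min -7
(2, -7, 3, 10) → min -7
(-7, 3, 10, 13) → min -7
5 windows satisfy the condition.

5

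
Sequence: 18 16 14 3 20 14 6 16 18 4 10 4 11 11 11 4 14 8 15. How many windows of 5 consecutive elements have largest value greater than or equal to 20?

5

[18, 16, 14, 3, 20] → max 20  ≥ 20 ✓
[16, 14, 3, 20, 14] → max 20  ≥ 20 ✓
[14, 3, 20, 14, 6] → max 20  ≥ 20 ✓
[3, 20, 14, 6, 16] → max 20  ≥ 20 ✓
[20, 14, 6, 16, 18] → max 20  ≥ 20 ✓
[14, 6, 16, 18, 4] → max 18
[6, 16, 18, 4, 10] → max 18
[16, 18, 4, 10, 4] → max 18
[18, 4, 10, 4, 11] → max 18
[4, 10, 4, 11, 11] → max 11
[10, 4, 11, 11, 11] → max 11
[4, 11, 11, 11, 4] → max 11
[11, 11, 11, 4, 14] → max 14
[11, 11, 4, 14, 8] → max 14
[11, 4, 14, 8, 15] → max 15
5 windows satisfy the condition.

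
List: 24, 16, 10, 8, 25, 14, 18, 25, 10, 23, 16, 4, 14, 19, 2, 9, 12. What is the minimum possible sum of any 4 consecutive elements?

39

Window sums for each of the 14 positions:
(24, 16, 10, 8) → sum 58
(16, 10, 8, 25) → sum 59
(10, 8, 25, 14) → sum 57
(8, 25, 14, 18) → sum 65
(25, 14, 18, 25) → sum 82
(14, 18, 25, 10) → sum 67
(18, 25, 10, 23) → sum 76
(25, 10, 23, 16) → sum 74
(10, 23, 16, 4) → sum 53
(23, 16, 4, 14) → sum 57
(16, 4, 14, 19) → sum 53
(4, 14, 19, 2) → sum 39
(14, 19, 2, 9) → sum 44
(19, 2, 9, 12) → sum 42
Minimum of these is 39.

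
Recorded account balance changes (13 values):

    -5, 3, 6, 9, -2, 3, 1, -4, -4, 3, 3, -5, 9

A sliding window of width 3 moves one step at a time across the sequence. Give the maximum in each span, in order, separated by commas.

[-5, 3, 6] → max 6
[3, 6, 9] → max 9
[6, 9, -2] → max 9
[9, -2, 3] → max 9
[-2, 3, 1] → max 3
[3, 1, -4] → max 3
[1, -4, -4] → max 1
[-4, -4, 3] → max 3
[-4, 3, 3] → max 3
[3, 3, -5] → max 3
[3, -5, 9] → max 9

6, 9, 9, 9, 3, 3, 1, 3, 3, 3, 9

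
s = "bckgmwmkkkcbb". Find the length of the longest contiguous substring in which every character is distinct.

6

[b] len 1
[b, c] len 2
[b, c, k] len 3
[b, c, k, g] len 4
[b, c, k, g, m] len 5
[b, c, k, g, m, w] len 6
[w, m] len 2
[w, m, k] len 3
[k] len 1
[k] len 1
[k, c] len 2
[k, c, b] len 3
[b] len 1
Longest all-distinct length: 6.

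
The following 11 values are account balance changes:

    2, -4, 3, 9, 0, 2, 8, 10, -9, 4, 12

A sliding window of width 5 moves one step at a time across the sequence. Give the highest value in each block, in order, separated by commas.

[2, -4, 3, 9, 0] → max 9
[-4, 3, 9, 0, 2] → max 9
[3, 9, 0, 2, 8] → max 9
[9, 0, 2, 8, 10] → max 10
[0, 2, 8, 10, -9] → max 10
[2, 8, 10, -9, 4] → max 10
[8, 10, -9, 4, 12] → max 12

9, 9, 9, 10, 10, 10, 12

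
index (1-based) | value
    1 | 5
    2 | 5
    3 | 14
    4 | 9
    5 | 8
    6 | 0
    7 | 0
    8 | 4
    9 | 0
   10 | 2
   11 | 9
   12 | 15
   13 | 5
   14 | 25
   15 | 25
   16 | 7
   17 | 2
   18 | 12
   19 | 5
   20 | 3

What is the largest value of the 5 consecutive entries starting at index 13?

25

Elements at indices 13..17: 5, 25, 25, 7, 2
max(5, 25, 25, 7, 2) = 25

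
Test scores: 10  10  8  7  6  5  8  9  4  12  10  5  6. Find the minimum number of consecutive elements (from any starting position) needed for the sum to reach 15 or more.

add 10: running sum 10 < 15
add 10: shortest ending here [10, 10] sum 20, len 2
add 8: shortest ending here [10, 8] sum 18, len 2
add 7: shortest ending here [8, 7] sum 15, len 2
add 6: shortest ending here [8, 7, 6] sum 21, len 3
add 5: shortest ending here [7, 6, 5] sum 18, len 3
add 8: shortest ending here [6, 5, 8] sum 19, len 3
add 9: shortest ending here [8, 9] sum 17, len 2
add 4: shortest ending here [8, 9, 4] sum 21, len 3
add 12: shortest ending here [4, 12] sum 16, len 2
add 10: shortest ending here [12, 10] sum 22, len 2
add 5: shortest ending here [10, 5] sum 15, len 2
add 6: shortest ending here [10, 5, 6] sum 21, len 3
Shortest qualifying length: 2.

2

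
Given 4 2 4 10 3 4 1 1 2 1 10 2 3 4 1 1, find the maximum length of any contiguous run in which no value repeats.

add 4: [4] len 1
add 2: [4, 2] len 2
add 4 (repeat 4, move left end past it): [2, 4] len 2
add 10: [2, 4, 10] len 3
add 3: [2, 4, 10, 3] len 4
add 4 (repeat 4, move left end past it): [10, 3, 4] len 3
add 1: [10, 3, 4, 1] len 4
add 1 (repeat 1, move left end past it): [1] len 1
add 2: [1, 2] len 2
add 1 (repeat 1, move left end past it): [2, 1] len 2
add 10: [2, 1, 10] len 3
add 2 (repeat 2, move left end past it): [1, 10, 2] len 3
add 3: [1, 10, 2, 3] len 4
add 4: [1, 10, 2, 3, 4] len 5
add 1 (repeat 1, move left end past it): [10, 2, 3, 4, 1] len 5
add 1 (repeat 1, move left end past it): [1] len 1
Longest all-distinct length: 5.

5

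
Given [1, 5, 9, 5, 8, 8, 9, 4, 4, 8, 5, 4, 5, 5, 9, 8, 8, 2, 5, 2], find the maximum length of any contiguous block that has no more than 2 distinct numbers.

[1] 1 distinct, len 1
[1, 5] 2 distinct, len 2
[5, 9] 2 distinct, len 2
[5, 9, 5] 2 distinct, len 3
[5, 8] 2 distinct, len 2
[5, 8, 8] 2 distinct, len 3
[8, 8, 9] 2 distinct, len 3
[9, 4] 2 distinct, len 2
[9, 4, 4] 2 distinct, len 3
[4, 4, 8] 2 distinct, len 3
[8, 5] 2 distinct, len 2
[5, 4] 2 distinct, len 2
[5, 4, 5] 2 distinct, len 3
[5, 4, 5, 5] 2 distinct, len 4
[5, 5, 9] 2 distinct, len 3
[9, 8] 2 distinct, len 2
[9, 8, 8] 2 distinct, len 3
[8, 8, 2] 2 distinct, len 3
[2, 5] 2 distinct, len 2
[2, 5, 2] 2 distinct, len 3
Longest length with ≤2 distinct: 4.

4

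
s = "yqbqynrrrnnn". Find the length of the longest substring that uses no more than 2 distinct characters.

[y] 1 distinct, len 1
[y, q] 2 distinct, len 2
[q, b] 2 distinct, len 2
[q, b, q] 2 distinct, len 3
[q, y] 2 distinct, len 2
[y, n] 2 distinct, len 2
[n, r] 2 distinct, len 2
[n, r, r] 2 distinct, len 3
[n, r, r, r] 2 distinct, len 4
[n, r, r, r, n] 2 distinct, len 5
[n, r, r, r, n, n] 2 distinct, len 6
[n, r, r, r, n, n, n] 2 distinct, len 7
Longest length with ≤2 distinct: 7.

7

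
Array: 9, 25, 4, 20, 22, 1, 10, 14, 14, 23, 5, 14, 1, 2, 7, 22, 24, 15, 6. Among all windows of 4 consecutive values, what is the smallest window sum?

Window sums for each of the 16 positions:
[9, 25, 4, 20] → sum 58
[25, 4, 20, 22] → sum 71
[4, 20, 22, 1] → sum 47
[20, 22, 1, 10] → sum 53
[22, 1, 10, 14] → sum 47
[1, 10, 14, 14] → sum 39
[10, 14, 14, 23] → sum 61
[14, 14, 23, 5] → sum 56
[14, 23, 5, 14] → sum 56
[23, 5, 14, 1] → sum 43
[5, 14, 1, 2] → sum 22
[14, 1, 2, 7] → sum 24
[1, 2, 7, 22] → sum 32
[2, 7, 22, 24] → sum 55
[7, 22, 24, 15] → sum 68
[22, 24, 15, 6] → sum 67
Smallest of these is 22.

22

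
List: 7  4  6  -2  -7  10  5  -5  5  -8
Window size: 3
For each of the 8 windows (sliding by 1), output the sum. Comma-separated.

17, 8, -3, 1, 8, 10, 5, -8

Sliding a size-3 window across the 10 values:
(7, 4, 6) → sum 17
(4, 6, -2) → sum 8
(6, -2, -7) → sum -3
(-2, -7, 10) → sum 1
(-7, 10, 5) → sum 8
(10, 5, -5) → sum 10
(5, -5, 5) → sum 5
(-5, 5, -8) → sum -8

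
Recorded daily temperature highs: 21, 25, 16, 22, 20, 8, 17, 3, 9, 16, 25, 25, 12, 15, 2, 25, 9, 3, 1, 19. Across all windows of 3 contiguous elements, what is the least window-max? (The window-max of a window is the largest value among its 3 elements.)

9

Each size-3 window and its max:
(21, 25, 16) → max 25
(25, 16, 22) → max 25
(16, 22, 20) → max 22
(22, 20, 8) → max 22
(20, 8, 17) → max 20
(8, 17, 3) → max 17
(17, 3, 9) → max 17
(3, 9, 16) → max 16
(9, 16, 25) → max 25
(16, 25, 25) → max 25
(25, 25, 12) → max 25
(25, 12, 15) → max 25
(12, 15, 2) → max 15
(15, 2, 25) → max 25
(2, 25, 9) → max 25
(25, 9, 3) → max 25
(9, 3, 1) → max 9
(3, 1, 19) → max 19
Least of these is 9.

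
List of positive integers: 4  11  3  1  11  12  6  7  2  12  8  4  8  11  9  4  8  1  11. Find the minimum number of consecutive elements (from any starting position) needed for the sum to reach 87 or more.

11

add 4: running sum 4 < 87
add 11: running sum 15 < 87
add 3: running sum 18 < 87
add 1: running sum 19 < 87
add 11: running sum 30 < 87
add 12: running sum 42 < 87
add 6: running sum 48 < 87
add 7: running sum 55 < 87
add 2: running sum 57 < 87
add 12: running sum 69 < 87
add 8: running sum 77 < 87
add 4: running sum 81 < 87
end 12: [4, 11, 3, 1, 11, 12, 6, 7, 2, 12, 8, 4, 8] sum 89, len 13
end 13: [11, 3, 1, 11, 12, 6, 7, 2, 12, 8, 4, 8, 11] sum 96, len 13
end 14: [11, 12, 6, 7, 2, 12, 8, 4, 8, 11, 9] sum 90, len 11
end 15: [11, 12, 6, 7, 2, 12, 8, 4, 8, 11, 9, 4] sum 94, len 12
end 16: [12, 6, 7, 2, 12, 8, 4, 8, 11, 9, 4, 8] sum 91, len 12
end 17: [12, 6, 7, 2, 12, 8, 4, 8, 11, 9, 4, 8, 1] sum 92, len 13
end 18: [6, 7, 2, 12, 8, 4, 8, 11, 9, 4, 8, 1, 11] sum 91, len 13
Shortest qualifying length: 11.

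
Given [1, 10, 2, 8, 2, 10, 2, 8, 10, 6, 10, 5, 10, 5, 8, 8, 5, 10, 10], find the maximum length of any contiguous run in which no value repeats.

4

[1] len 1
[1, 10] len 2
[1, 10, 2] len 3
[1, 10, 2, 8] len 4
[8, 2] len 2
[8, 2, 10] len 3
[10, 2] len 2
[10, 2, 8] len 3
[2, 8, 10] len 3
[2, 8, 10, 6] len 4
[6, 10] len 2
[6, 10, 5] len 3
[5, 10] len 2
[10, 5] len 2
[10, 5, 8] len 3
[8] len 1
[8, 5] len 2
[8, 5, 10] len 3
[10] len 1
Longest all-distinct length: 4.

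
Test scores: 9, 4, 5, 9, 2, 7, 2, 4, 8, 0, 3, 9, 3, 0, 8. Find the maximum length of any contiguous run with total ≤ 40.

10

[9] sum 9 len 1
[9, 4] sum 13 len 2
[9, 4, 5] sum 18 len 3
[9, 4, 5, 9] sum 27 len 4
[9, 4, 5, 9, 2] sum 29 len 5
[9, 4, 5, 9, 2, 7] sum 36 len 6
[9, 4, 5, 9, 2, 7, 2] sum 38 len 7
[4, 5, 9, 2, 7, 2, 4] sum 33 len 7
[5, 9, 2, 7, 2, 4, 8] sum 37 len 7
[5, 9, 2, 7, 2, 4, 8, 0] sum 37 len 8
[5, 9, 2, 7, 2, 4, 8, 0, 3] sum 40 len 9
[2, 7, 2, 4, 8, 0, 3, 9] sum 35 len 8
[2, 7, 2, 4, 8, 0, 3, 9, 3] sum 38 len 9
[2, 7, 2, 4, 8, 0, 3, 9, 3, 0] sum 38 len 10
[2, 4, 8, 0, 3, 9, 3, 0, 8] sum 37 len 9
Longest length seen: 10.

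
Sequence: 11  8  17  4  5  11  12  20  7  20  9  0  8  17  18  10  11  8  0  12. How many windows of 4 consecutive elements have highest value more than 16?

14

11 8 17 4 → max 17  > 16 ✓
8 17 4 5 → max 17  > 16 ✓
17 4 5 11 → max 17  > 16 ✓
4 5 11 12 → max 12
5 11 12 20 → max 20  > 16 ✓
11 12 20 7 → max 20  > 16 ✓
12 20 7 20 → max 20  > 16 ✓
20 7 20 9 → max 20  > 16 ✓
7 20 9 0 → max 20  > 16 ✓
20 9 0 8 → max 20  > 16 ✓
9 0 8 17 → max 17  > 16 ✓
0 8 17 18 → max 18  > 16 ✓
8 17 18 10 → max 18  > 16 ✓
17 18 10 11 → max 18  > 16 ✓
18 10 11 8 → max 18  > 16 ✓
10 11 8 0 → max 11
11 8 0 12 → max 12
14 windows satisfy the condition.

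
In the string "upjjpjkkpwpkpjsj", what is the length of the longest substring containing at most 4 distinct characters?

Extend right; when distinct count exceeds 4, shrink from the left:
add u: window [u] (1 distinct), len 1
add p: window [u, p] (2 distinct), len 2
add j: window [u, p, j] (3 distinct), len 3
add j: window [u, p, j, j] (3 distinct), len 4
add p: window [u, p, j, j, p] (3 distinct), len 5
add j: window [u, p, j, j, p, j] (3 distinct), len 6
add k: window [u, p, j, j, p, j, k] (4 distinct), len 7
add k: window [u, p, j, j, p, j, k, k] (4 distinct), len 8
add p: window [u, p, j, j, p, j, k, k, p] (4 distinct), len 9
add w: window [p, j, j, p, j, k, k, p, w] (4 distinct), len 9
add p: window [p, j, j, p, j, k, k, p, w, p] (4 distinct), len 10
add k: window [p, j, j, p, j, k, k, p, w, p, k] (4 distinct), len 11
add p: window [p, j, j, p, j, k, k, p, w, p, k, p] (4 distinct), len 12
add j: window [p, j, j, p, j, k, k, p, w, p, k, p, j] (4 distinct), len 13
add s: window [p, k, p, j, s] (4 distinct), len 5
add j: window [p, k, p, j, s, j] (4 distinct), len 6
Longest length with ≤4 distinct: 13.

13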